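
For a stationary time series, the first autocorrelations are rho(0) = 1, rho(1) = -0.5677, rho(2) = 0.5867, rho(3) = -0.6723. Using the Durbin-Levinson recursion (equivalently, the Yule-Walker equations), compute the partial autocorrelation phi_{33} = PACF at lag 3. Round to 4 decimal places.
\phi_{33} = -0.4311

The PACF at lag k is phi_{kk}, the last component of the solution
to the Yule-Walker system G_k phi = r_k where
  (G_k)_{ij} = rho(|i - j|), (r_k)_i = rho(i), i,j = 1..k.
Equivalently, Durbin-Levinson gives phi_{kk} iteratively:
  phi_{11} = rho(1)
  phi_{kk} = [rho(k) - sum_{j=1..k-1} phi_{k-1,j} rho(k-j)]
            / [1 - sum_{j=1..k-1} phi_{k-1,j} rho(j)],
  phi_{k,j} = phi_{k-1,j} - phi_{kk} phi_{k-1,k-j},  j = 1..k-1.
Step k = 1:
  phi_11 = rho(1) = -0.5677.
Step k = 2:
  phi_22 = [rho(2) - phi_11 rho(1)] / [1 - phi_11 rho(1)] = [0.5867 - (-0.5677)(-0.5677)] / [1 - (-0.5677)(-0.5677)]
         = 0.26441671 / 0.67771671 = 0.390158.
  Update: phi_21 = phi_11 - phi_22 phi_11 = -0.5677 - (0.390158)(-0.5677) = -0.346207.
Step k = 3:
  phi_33 = [rho(3) - phi_21 rho(2) - phi_22 rho(1)] / [1 - phi_21 rho(1) - phi_22 rho(2)]
    numerator   = -0.6723 - (-0.346207)(0.5867) - (0.390158)(-0.5677) = -0.24768744
    denominator = 1 - (-0.346207)(-0.5677) - (0.390158)(0.5867) = 0.57455237
  phi_33 = -0.24768744 / 0.57455237 = -0.4311.
Therefore phi_{33} = -0.4311.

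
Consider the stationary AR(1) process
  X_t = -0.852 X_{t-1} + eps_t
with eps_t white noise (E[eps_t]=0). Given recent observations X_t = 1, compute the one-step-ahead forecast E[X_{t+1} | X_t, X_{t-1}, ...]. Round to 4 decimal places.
E[X_{t+1} \mid \mathcal F_t] = -0.8520

For an AR(p) model X_t = c + sum_i phi_i X_{t-i} + eps_t, the
one-step-ahead conditional mean is
  E[X_{t+1} | X_t, ...] = c + sum_i phi_i X_{t+1-i}.
Substitute known values:
  E[X_{t+1} | ...] = (-0.852) * (1)
                   = -0.8520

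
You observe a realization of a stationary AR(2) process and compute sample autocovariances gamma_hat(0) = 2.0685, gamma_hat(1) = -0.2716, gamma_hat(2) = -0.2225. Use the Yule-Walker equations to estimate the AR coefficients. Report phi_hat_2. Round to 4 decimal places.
\hat\phi_{2} = -0.1270

The Yule-Walker equations for an AR(p) process read, in matrix form,
  Gamma_p phi = r_p,   with   (Gamma_p)_{ij} = gamma(|i - j|),
                       (r_p)_i = gamma(i),   i,j = 1..p.
Substitute the sample gammas (Toeplitz matrix and right-hand side of size 2):
  Gamma_p = [[2.0685, -0.2716], [-0.2716, 2.0685]]
  r_p     = [-0.2716, -0.2225]
Written out:
  2.0685 phi_1 - 0.2716 phi_2 = -0.2716
  -0.2716 phi_1 + 2.0685 phi_2 = -0.2225
Solve by Cramer's rule:
  det = gamma(0)^2 - gamma(1)^2 = (2.0685)^2 - (-0.2716)^2 = 4.27869225 - 0.07376656 = 4.20492569
  phi_hat_1 = [gamma(1) gamma(0) - gamma(1) gamma(2)] / det = [(-0.2716)(2.0685) - (-0.2716)(-0.2225)] / 4.20492569 = -0.6222356 / 4.20492569 = -0.148
  phi_hat_2 = [gamma(0) gamma(2) - gamma(1)^2] / det = [(2.0685)(-0.2225) - (-0.2716)^2] / 4.20492569 = -0.53400781 / 4.20492569 = -0.127
So phi_hat = [-0.1480, -0.1270].
Therefore phi_hat_2 = -0.1270.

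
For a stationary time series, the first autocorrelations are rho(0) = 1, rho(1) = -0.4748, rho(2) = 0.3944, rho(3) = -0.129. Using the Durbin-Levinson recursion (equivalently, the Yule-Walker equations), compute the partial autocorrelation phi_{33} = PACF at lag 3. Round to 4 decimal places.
\phi_{33} = 0.1640

The PACF at lag k is phi_{kk}, the last component of the solution
to the Yule-Walker system G_k phi = r_k where
  (G_k)_{ij} = rho(|i - j|), (r_k)_i = rho(i), i,j = 1..k.
Equivalently, Durbin-Levinson gives phi_{kk} iteratively:
  phi_{11} = rho(1)
  phi_{kk} = [rho(k) - sum_{j=1..k-1} phi_{k-1,j} rho(k-j)]
            / [1 - sum_{j=1..k-1} phi_{k-1,j} rho(j)],
  phi_{k,j} = phi_{k-1,j} - phi_{kk} phi_{k-1,k-j},  j = 1..k-1.
Step k = 1:
  phi_11 = rho(1) = -0.4748.
Step k = 2:
  phi_22 = [rho(2) - phi_11 rho(1)] / [1 - phi_11 rho(1)] = [0.3944 - (-0.4748)(-0.4748)] / [1 - (-0.4748)(-0.4748)]
         = 0.16896496 / 0.77456496 = 0.218142.
  Update: phi_21 = phi_11 - phi_22 phi_11 = -0.4748 - (0.218142)(-0.4748) = -0.371226.
Step k = 3:
  phi_33 = [rho(3) - phi_21 rho(2) - phi_22 rho(1)] / [1 - phi_21 rho(1) - phi_22 rho(2)]
    numerator   = -0.129 - (-0.371226)(0.3944) - (0.218142)(-0.4748) = 0.12098536
    denominator = 1 - (-0.371226)(-0.4748) - (0.218142)(0.3944) = 0.73770665
  phi_33 = 0.12098536 / 0.73770665 = 0.164.
Therefore phi_{33} = 0.1640.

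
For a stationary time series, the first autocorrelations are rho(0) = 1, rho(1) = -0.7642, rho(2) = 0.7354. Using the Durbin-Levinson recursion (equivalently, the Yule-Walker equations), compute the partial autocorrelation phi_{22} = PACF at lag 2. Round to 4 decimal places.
\phi_{22} = 0.3639

The PACF at lag k is phi_{kk}, the last component of the solution
to the Yule-Walker system G_k phi = r_k where
  (G_k)_{ij} = rho(|i - j|), (r_k)_i = rho(i), i,j = 1..k.
Equivalently, Durbin-Levinson gives phi_{kk} iteratively:
  phi_{11} = rho(1)
  phi_{kk} = [rho(k) - sum_{j=1..k-1} phi_{k-1,j} rho(k-j)]
            / [1 - sum_{j=1..k-1} phi_{k-1,j} rho(j)],
  phi_{k,j} = phi_{k-1,j} - phi_{kk} phi_{k-1,k-j},  j = 1..k-1.
Step k = 1:
  phi_11 = rho(1) = -0.7642.
Step k = 2:
  phi_22 = [rho(2) - phi_11 rho(1)] / [1 - phi_11 rho(1)] = [0.7354 - (-0.7642)(-0.7642)] / [1 - (-0.7642)(-0.7642)]
         = 0.15139836 / 0.41599836 = 0.3639.
Therefore phi_{22} = 0.3639.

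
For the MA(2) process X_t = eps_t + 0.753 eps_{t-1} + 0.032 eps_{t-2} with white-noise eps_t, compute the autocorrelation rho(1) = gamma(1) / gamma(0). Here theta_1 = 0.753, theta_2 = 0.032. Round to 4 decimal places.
\rho(1) = 0.4956

For an MA(q) process with theta_0 = 1, the autocovariance is
  gamma(k) = sigma^2 * sum_{i=0..q-k} theta_i * theta_{i+k},
and rho(k) = gamma(k) / gamma(0). Sigma^2 cancels.
  numerator   = (1)*(0.753) + (0.753)*(0.032) = 0.777096.
  denominator = (1)^2 + (0.753)^2 + (0.032)^2 = 1.568033.
  rho(1) = 0.777096 / 1.568033 = 0.4956.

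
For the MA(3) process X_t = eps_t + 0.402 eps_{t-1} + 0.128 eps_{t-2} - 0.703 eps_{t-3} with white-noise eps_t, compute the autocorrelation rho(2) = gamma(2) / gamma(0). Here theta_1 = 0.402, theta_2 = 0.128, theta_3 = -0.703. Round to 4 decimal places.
\rho(2) = -0.0925

For an MA(q) process with theta_0 = 1, the autocovariance is
  gamma(k) = sigma^2 * sum_{i=0..q-k} theta_i * theta_{i+k},
and rho(k) = gamma(k) / gamma(0). Sigma^2 cancels.
  numerator   = (1)*(0.128) + (0.402)*(-0.703) = -0.154606.
  denominator = (1)^2 + (0.402)^2 + (0.128)^2 + (-0.703)^2 = 1.672197.
  rho(2) = -0.154606 / 1.672197 = -0.0925.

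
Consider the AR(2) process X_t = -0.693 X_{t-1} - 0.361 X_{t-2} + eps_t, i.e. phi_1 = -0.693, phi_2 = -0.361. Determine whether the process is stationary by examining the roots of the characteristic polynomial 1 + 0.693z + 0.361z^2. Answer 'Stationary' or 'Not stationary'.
\text{Stationary}

The AR(p) characteristic polynomial is P(z) = 1 + 0.693z + 0.361z^2.
Stationarity requires all roots to lie outside the unit circle, i.e. |z| > 1 for every root.
Set 1 + (0.693) z + (0.361) z^2 = 0, i.e. a z^2 + b z + c = 0 with a = 0.361, b = 0.693, c = 1.
Discriminant D = b^2 - 4ac = (0.693)^2 - 4*(0.361)*1 = 0.480249 - (1.444) = -0.963751.
D < 0, so the roots are the complex-conjugate pair z = (-b +/- i sqrt(-D)) / (2a) = -0.9598 +/- 1.3597i.
For a conjugate pair |z|^2 = z * conj(z) = (product of roots) = c/a = 1/(0.361) = 2.770083, so |z| = sqrt(2.770083) = 1.6644 for both roots.
Moduli of all roots: 1.6644, 1.6644.
All moduli strictly greater than 1? Yes.
Verdict: Stationary.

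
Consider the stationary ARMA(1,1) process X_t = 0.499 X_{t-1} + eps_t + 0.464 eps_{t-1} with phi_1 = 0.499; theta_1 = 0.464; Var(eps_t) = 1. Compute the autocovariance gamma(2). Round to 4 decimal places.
\gamma(2) = 0.7880

Multiply the model equation by X_{t-k} and take expectations. With theta_0 = psi_0 = 1 and psi_j the MA(infinity) weights, this gives
  gamma(k) - sum_i phi_i gamma(k-i) = c_k,
  c_k = sigma^2 * sum_{j=k..q} theta_j psi_{j-k}   (c_k = 0 for k > q),
using gamma(-m) = gamma(m).
psi-weights needed (psi_j = theta_j + sum_i phi_i psi_{j-i}):
  psi_1 = theta_1 + phi_1 = 0.464 + (0.499) = 0.963
Right-hand sides:
  c_0 = sigma^2 (1 + theta_1 psi_1) = 1 * (1 + (0.464)(0.963)) = 1 * 1.446832 = 1.446832
  c_1 = sigma^2 theta_1 = 1 * (0.464) = 0.464
  c_2 = 0
Equations for k = 0 and k = 1 (AR order 1):
  gamma(0) = phi_1 gamma(1) + c_0
  gamma(1) = phi_1 gamma(0) + c_1
Substituting the second into the first: gamma(0) (1 - phi_1^2) = c_0 + phi_1 c_1, so
  gamma(0) = (c_0 + phi_1 c_1) / (1 - phi_1^2) = (1.446832 + (0.499)(0.464)) / (1 - (0.499)^2) = 1.678368 / 0.750999 = 2.234847.
  gamma(1) = phi_1 gamma(0) + c_1 = (0.499)(2.234847) + (0.464) = 1.579189.
For k = 2 (> q): gamma(2) = phi_1 gamma(1) = (0.499)(1.579189) = 0.788015.
Therefore gamma(2) = 0.7880 (to 4 decimal places).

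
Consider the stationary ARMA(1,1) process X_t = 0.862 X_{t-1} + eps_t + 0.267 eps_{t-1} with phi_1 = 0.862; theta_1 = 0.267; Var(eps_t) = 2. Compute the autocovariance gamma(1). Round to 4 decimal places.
\gamma(1) = 10.8100

Multiply the model equation by X_{t-k} and take expectations. With theta_0 = psi_0 = 1 and psi_j the MA(infinity) weights, this gives
  gamma(k) - sum_i phi_i gamma(k-i) = c_k,
  c_k = sigma^2 * sum_{j=k..q} theta_j psi_{j-k}   (c_k = 0 for k > q),
using gamma(-m) = gamma(m).
psi-weights needed (psi_j = theta_j + sum_i phi_i psi_{j-i}):
  psi_1 = theta_1 + phi_1 = 0.267 + (0.862) = 1.129
Right-hand sides:
  c_0 = sigma^2 (1 + theta_1 psi_1) = 2 * (1 + (0.267)(1.129)) = 2 * 1.301443 = 2.602886
  c_1 = sigma^2 theta_1 = 2 * (0.267) = 0.534
  c_2 = 0
Equations for k = 0 and k = 1 (AR order 1):
  gamma(0) = phi_1 gamma(1) + c_0
  gamma(1) = phi_1 gamma(0) + c_1
Substituting the second into the first: gamma(0) (1 - phi_1^2) = c_0 + phi_1 c_1, so
  gamma(0) = (c_0 + phi_1 c_1) / (1 - phi_1^2) = (2.602886 + (0.862)(0.534)) / (1 - (0.862)^2) = 3.063194 / 0.256956 = 11.921084.
  gamma(1) = phi_1 gamma(0) + c_1 = (0.862)(11.921084) + (0.534) = 10.809974.
Therefore gamma(1) = 10.8100 (to 4 decimal places).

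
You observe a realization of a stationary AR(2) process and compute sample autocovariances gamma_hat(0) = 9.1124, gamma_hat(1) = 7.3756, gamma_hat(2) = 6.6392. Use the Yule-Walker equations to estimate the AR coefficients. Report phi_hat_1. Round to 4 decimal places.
\hat\phi_{1} = 0.6370

The Yule-Walker equations for an AR(p) process read, in matrix form,
  Gamma_p phi = r_p,   with   (Gamma_p)_{ij} = gamma(|i - j|),
                       (r_p)_i = gamma(i),   i,j = 1..p.
Substitute the sample gammas (Toeplitz matrix and right-hand side of size 2):
  Gamma_p = [[9.1124, 7.3756], [7.3756, 9.1124]]
  r_p     = [7.3756, 6.6392]
Written out:
  9.1124 phi_1 + 7.3756 phi_2 = 7.3756
  7.3756 phi_1 + 9.1124 phi_2 = 6.6392
Solve by Cramer's rule:
  det = gamma(0)^2 - gamma(1)^2 = (9.1124)^2 - (7.3756)^2 = 83.03583376 - 54.39947536 = 28.6363584
  phi_hat_1 = [gamma(1) gamma(0) - gamma(1) gamma(2)] / det = [(7.3756)(9.1124) - (7.3756)(6.6392)] / 28.6363584 = 18.24133392 / 28.6363584 = 0.637
  phi_hat_2 = [gamma(0) gamma(2) - gamma(1)^2] / det = [(9.1124)(6.6392) - (7.3756)^2] / 28.6363584 = 6.09957072 / 28.6363584 = 0.213
So phi_hat = [0.6370, 0.2130].
Therefore phi_hat_1 = 0.6370.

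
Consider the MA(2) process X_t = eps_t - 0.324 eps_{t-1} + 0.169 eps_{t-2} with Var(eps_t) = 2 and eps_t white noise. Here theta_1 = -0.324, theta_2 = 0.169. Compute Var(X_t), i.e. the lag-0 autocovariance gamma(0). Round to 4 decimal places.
\gamma(0) = 2.2671

For an MA(q) process X_t = eps_t + sum_i theta_i eps_{t-i} with
Var(eps_t) = sigma^2, the variance is
  gamma(0) = sigma^2 * (1 + sum_i theta_i^2).
  sum_i theta_i^2 = (-0.324)^2 + (0.169)^2 = 0.104976 + 0.028561 = 0.133537.
  gamma(0) = 2 * (1 + 0.133537) = 2 * 1.133537 = 2.267074, which rounds to 2.2671.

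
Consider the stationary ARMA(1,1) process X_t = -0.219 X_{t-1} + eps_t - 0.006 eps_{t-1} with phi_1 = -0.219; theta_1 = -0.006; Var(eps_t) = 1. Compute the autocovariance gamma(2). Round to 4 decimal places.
\gamma(2) = 0.0518

Multiply the model equation by X_{t-k} and take expectations. With theta_0 = psi_0 = 1 and psi_j the MA(infinity) weights, this gives
  gamma(k) - sum_i phi_i gamma(k-i) = c_k,
  c_k = sigma^2 * sum_{j=k..q} theta_j psi_{j-k}   (c_k = 0 for k > q),
using gamma(-m) = gamma(m).
psi-weights needed (psi_j = theta_j + sum_i phi_i psi_{j-i}):
  psi_1 = theta_1 + phi_1 = -0.006 + (-0.219) = -0.225
Right-hand sides:
  c_0 = sigma^2 (1 + theta_1 psi_1) = 1 * (1 + (-0.006)(-0.225)) = 1 * 1.00135 = 1.00135
  c_1 = sigma^2 theta_1 = 1 * (-0.006) = -0.006
  c_2 = 0
Equations for k = 0 and k = 1 (AR order 1):
  gamma(0) = phi_1 gamma(1) + c_0
  gamma(1) = phi_1 gamma(0) + c_1
Substituting the second into the first: gamma(0) (1 - phi_1^2) = c_0 + phi_1 c_1, so
  gamma(0) = (c_0 + phi_1 c_1) / (1 - phi_1^2) = (1.00135 + (-0.219)(-0.006)) / (1 - (-0.219)^2) = 1.002664 / 0.952039 = 1.053175.
  gamma(1) = phi_1 gamma(0) + c_1 = (-0.219)(1.053175) + (-0.006) = -0.236645.
For k = 2 (> q): gamma(2) = phi_1 gamma(1) = (-0.219)(-0.236645) = 0.051825.
Therefore gamma(2) = 0.0518 (to 4 decimal places).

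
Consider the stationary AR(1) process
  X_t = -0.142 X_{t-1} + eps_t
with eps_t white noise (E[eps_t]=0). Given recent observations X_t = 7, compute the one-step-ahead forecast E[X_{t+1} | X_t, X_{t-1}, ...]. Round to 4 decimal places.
E[X_{t+1} \mid \mathcal F_t] = -0.9940

For an AR(p) model X_t = c + sum_i phi_i X_{t-i} + eps_t, the
one-step-ahead conditional mean is
  E[X_{t+1} | X_t, ...] = c + sum_i phi_i X_{t+1-i}.
Substitute known values:
  E[X_{t+1} | ...] = (-0.142) * (7)
                   = -0.9940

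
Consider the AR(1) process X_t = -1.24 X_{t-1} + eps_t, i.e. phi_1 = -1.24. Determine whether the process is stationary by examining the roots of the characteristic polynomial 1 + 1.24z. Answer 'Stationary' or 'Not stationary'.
\text{Not stationary}

The AR(p) characteristic polynomial is P(z) = 1 + 1.24z.
Stationarity requires all roots to lie outside the unit circle, i.e. |z| > 1 for every root.
This is linear in z: 1 + (1.24) z = 0  =>  z = -1/(1.24) = -0.806452,  |z| = 0.806452.
Moduli of all roots: 0.8065.
All moduli strictly greater than 1? No.
Verdict: Not stationary.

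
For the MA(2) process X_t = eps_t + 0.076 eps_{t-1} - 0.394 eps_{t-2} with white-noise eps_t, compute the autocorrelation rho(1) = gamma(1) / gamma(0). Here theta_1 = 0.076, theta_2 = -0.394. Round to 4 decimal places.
\rho(1) = 0.0397

For an MA(q) process with theta_0 = 1, the autocovariance is
  gamma(k) = sigma^2 * sum_{i=0..q-k} theta_i * theta_{i+k},
and rho(k) = gamma(k) / gamma(0). Sigma^2 cancels.
  numerator   = (1)*(0.076) + (0.076)*(-0.394) = 0.046056.
  denominator = (1)^2 + (0.076)^2 + (-0.394)^2 = 1.161012.
  rho(1) = 0.046056 / 1.161012 = 0.0397.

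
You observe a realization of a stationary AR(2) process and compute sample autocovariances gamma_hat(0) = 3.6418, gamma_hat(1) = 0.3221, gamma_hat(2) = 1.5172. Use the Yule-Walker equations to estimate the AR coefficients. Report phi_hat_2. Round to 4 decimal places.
\hat\phi_{2} = 0.4120

The Yule-Walker equations for an AR(p) process read, in matrix form,
  Gamma_p phi = r_p,   with   (Gamma_p)_{ij} = gamma(|i - j|),
                       (r_p)_i = gamma(i),   i,j = 1..p.
Substitute the sample gammas (Toeplitz matrix and right-hand side of size 2):
  Gamma_p = [[3.6418, 0.3221], [0.3221, 3.6418]]
  r_p     = [0.3221, 1.5172]
Written out:
  3.6418 phi_1 + 0.3221 phi_2 = 0.3221
  0.3221 phi_1 + 3.6418 phi_2 = 1.5172
Solve by Cramer's rule:
  det = gamma(0)^2 - gamma(1)^2 = (3.6418)^2 - (0.3221)^2 = 13.26270724 - 0.10374841 = 13.15895883
  phi_hat_1 = [gamma(1) gamma(0) - gamma(1) gamma(2)] / det = [(0.3221)(3.6418) - (0.3221)(1.5172)] / 13.15895883 = 0.68433366 / 13.15895883 = 0.052
  phi_hat_2 = [gamma(0) gamma(2) - gamma(1)^2] / det = [(3.6418)(1.5172) - (0.3221)^2] / 13.15895883 = 5.42159055 / 13.15895883 = 0.412
So phi_hat = [0.0520, 0.4120].
Therefore phi_hat_2 = 0.4120.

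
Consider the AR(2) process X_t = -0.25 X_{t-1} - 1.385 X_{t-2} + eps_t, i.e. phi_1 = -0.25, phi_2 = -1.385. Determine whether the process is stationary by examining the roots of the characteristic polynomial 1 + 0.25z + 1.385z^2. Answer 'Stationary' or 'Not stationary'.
\text{Not stationary}

The AR(p) characteristic polynomial is P(z) = 1 + 0.25z + 1.385z^2.
Stationarity requires all roots to lie outside the unit circle, i.e. |z| > 1 for every root.
Set 1 + (0.25) z + (1.385) z^2 = 0, i.e. a z^2 + b z + c = 0 with a = 1.385, b = 0.25, c = 1.
Discriminant D = b^2 - 4ac = (0.25)^2 - 4*(1.385)*1 = 0.0625 - (5.54) = -5.4775.
D < 0, so the roots are the complex-conjugate pair z = (-b +/- i sqrt(-D)) / (2a) = -0.0903 +/- 0.8449i.
For a conjugate pair |z|^2 = z * conj(z) = (product of roots) = c/a = 1/(1.385) = 0.722022, so |z| = sqrt(0.722022) = 0.8497 for both roots.
Moduli of all roots: 0.8497, 0.8497.
All moduli strictly greater than 1? No.
Verdict: Not stationary.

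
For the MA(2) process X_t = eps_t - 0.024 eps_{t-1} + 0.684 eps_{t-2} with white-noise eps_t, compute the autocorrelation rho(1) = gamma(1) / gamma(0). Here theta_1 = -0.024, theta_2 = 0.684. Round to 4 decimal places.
\rho(1) = -0.0275

For an MA(q) process with theta_0 = 1, the autocovariance is
  gamma(k) = sigma^2 * sum_{i=0..q-k} theta_i * theta_{i+k},
and rho(k) = gamma(k) / gamma(0). Sigma^2 cancels.
  numerator   = (1)*(-0.024) + (-0.024)*(0.684) = -0.040416.
  denominator = (1)^2 + (-0.024)^2 + (0.684)^2 = 1.468432.
  rho(1) = -0.040416 / 1.468432 = -0.0275.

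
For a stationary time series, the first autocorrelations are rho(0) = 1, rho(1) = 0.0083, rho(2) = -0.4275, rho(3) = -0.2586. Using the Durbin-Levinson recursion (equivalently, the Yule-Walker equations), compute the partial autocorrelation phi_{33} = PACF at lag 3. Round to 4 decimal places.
\phi_{33} = -0.3059

The PACF at lag k is phi_{kk}, the last component of the solution
to the Yule-Walker system G_k phi = r_k where
  (G_k)_{ij} = rho(|i - j|), (r_k)_i = rho(i), i,j = 1..k.
Equivalently, Durbin-Levinson gives phi_{kk} iteratively:
  phi_{11} = rho(1)
  phi_{kk} = [rho(k) - sum_{j=1..k-1} phi_{k-1,j} rho(k-j)]
            / [1 - sum_{j=1..k-1} phi_{k-1,j} rho(j)],
  phi_{k,j} = phi_{k-1,j} - phi_{kk} phi_{k-1,k-j},  j = 1..k-1.
Step k = 1:
  phi_11 = rho(1) = 0.0083.
Step k = 2:
  phi_22 = [rho(2) - phi_11 rho(1)] / [1 - phi_11 rho(1)] = [-0.4275 - (0.0083)(0.0083)] / [1 - (0.0083)(0.0083)]
         = -0.42756889 / 0.99993111 = -0.427598.
  Update: phi_21 = phi_11 - phi_22 phi_11 = 0.0083 - (-0.427598)(0.0083) = 0.011849.
Step k = 3:
  phi_33 = [rho(3) - phi_21 rho(2) - phi_22 rho(1)] / [1 - phi_21 rho(1) - phi_22 rho(2)]
    numerator   = -0.2586 - (0.011849)(-0.4275) - (-0.427598)(0.0083) = -0.24998546
    denominator = 1 - (0.011849)(0.0083) - (-0.427598)(-0.4275) = 0.81710336
  phi_33 = -0.24998546 / 0.81710336 = -0.3059.
Therefore phi_{33} = -0.3059.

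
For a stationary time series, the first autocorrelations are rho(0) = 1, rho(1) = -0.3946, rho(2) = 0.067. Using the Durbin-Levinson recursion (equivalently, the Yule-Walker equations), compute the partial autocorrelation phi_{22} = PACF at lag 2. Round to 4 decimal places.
\phi_{22} = -0.1051

The PACF at lag k is phi_{kk}, the last component of the solution
to the Yule-Walker system G_k phi = r_k where
  (G_k)_{ij} = rho(|i - j|), (r_k)_i = rho(i), i,j = 1..k.
Equivalently, Durbin-Levinson gives phi_{kk} iteratively:
  phi_{11} = rho(1)
  phi_{kk} = [rho(k) - sum_{j=1..k-1} phi_{k-1,j} rho(k-j)]
            / [1 - sum_{j=1..k-1} phi_{k-1,j} rho(j)],
  phi_{k,j} = phi_{k-1,j} - phi_{kk} phi_{k-1,k-j},  j = 1..k-1.
Step k = 1:
  phi_11 = rho(1) = -0.3946.
Step k = 2:
  phi_22 = [rho(2) - phi_11 rho(1)] / [1 - phi_11 rho(1)] = [0.067 - (-0.3946)(-0.3946)] / [1 - (-0.3946)(-0.3946)]
         = -0.08870916 / 0.84429084 = -0.1051.
Therefore phi_{22} = -0.1051.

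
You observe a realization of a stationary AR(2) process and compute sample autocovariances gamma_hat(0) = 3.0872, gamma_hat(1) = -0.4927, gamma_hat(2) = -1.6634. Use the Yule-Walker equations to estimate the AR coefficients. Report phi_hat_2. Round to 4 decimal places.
\hat\phi_{2} = -0.5790

The Yule-Walker equations for an AR(p) process read, in matrix form,
  Gamma_p phi = r_p,   with   (Gamma_p)_{ij} = gamma(|i - j|),
                       (r_p)_i = gamma(i),   i,j = 1..p.
Substitute the sample gammas (Toeplitz matrix and right-hand side of size 2):
  Gamma_p = [[3.0872, -0.4927], [-0.4927, 3.0872]]
  r_p     = [-0.4927, -1.6634]
Written out:
  3.0872 phi_1 - 0.4927 phi_2 = -0.4927
  -0.4927 phi_1 + 3.0872 phi_2 = -1.6634
Solve by Cramer's rule:
  det = gamma(0)^2 - gamma(1)^2 = (3.0872)^2 - (-0.4927)^2 = 9.53080384 - 0.24275329 = 9.28805055
  phi_hat_1 = [gamma(1) gamma(0) - gamma(1) gamma(2)] / det = [(-0.4927)(3.0872) - (-0.4927)(-1.6634)] / 9.28805055 = -2.34062062 / 9.28805055 = -0.252
  phi_hat_2 = [gamma(0) gamma(2) - gamma(1)^2] / det = [(3.0872)(-1.6634) - (-0.4927)^2] / 9.28805055 = -5.37800177 / 9.28805055 = -0.579
So phi_hat = [-0.2520, -0.5790].
Therefore phi_hat_2 = -0.5790.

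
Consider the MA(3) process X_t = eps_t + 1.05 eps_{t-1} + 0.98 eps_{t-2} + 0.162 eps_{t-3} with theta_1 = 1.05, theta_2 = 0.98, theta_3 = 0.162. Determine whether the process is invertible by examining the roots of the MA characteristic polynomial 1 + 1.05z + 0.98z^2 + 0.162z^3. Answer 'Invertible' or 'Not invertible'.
\text{Invertible}

The MA(q) characteristic polynomial is P(z) = 1 + 1.05z + 0.98z^2 + 0.162z^3.
Invertibility requires all roots to lie outside the unit circle, i.e. |z| > 1 for every root.
Degree 3: look for a simple real root z0 first, then factor out (1 - z/z0) and solve the remaining quadratic.
Testing z0 = -5: P(-5) = 1 + (1.05)(-5) + (0.98)(-5)^2 + (0.162)(-5)^3
  = 1 + (-5.25) + (24.5) + (-20.25) = 0.  So z_0 = -5 is a root, |z_0| = 5.
Divide out the factor (1 + 0.2 z) = (1 - z/z0) (since 1/z0 = -0.2):
  P(z) = (1 + 0.2 z)(1 + (0.85) z + (0.81) z^2)
  [check: z-coef 0.85 - (-0.2) = 1.05; z^2-coef 0.81 - (-0.2)(0.85) = 0.98; z^3-coef -(-0.2)(0.81) = 0.162.]
Remaining roots from the quadratic factor 1 + (0.85) z + (0.81) z^2:
  Set 1 + (0.85) z + (0.81) z^2 = 0, i.e. a z^2 + b z + c = 0 with a = 0.81, b = 0.85, c = 1.
  Discriminant D = b^2 - 4ac = (0.85)^2 - 4*(0.81)*1 = 0.7225 - (3.24) = -2.5175.
  D < 0, so the roots are the complex-conjugate pair z = (-b +/- i sqrt(-D)) / (2a) = -0.5247 +/- 0.9794i.
  For a conjugate pair |z|^2 = z * conj(z) = (product of roots) = c/a = 1/(0.81) = 1.234568, so |z| = sqrt(1.234568) = 1.1111 for both roots.
Moduli of all roots: 5.0000, 1.1111, 1.1111.
All moduli strictly greater than 1? Yes.
Verdict: Invertible.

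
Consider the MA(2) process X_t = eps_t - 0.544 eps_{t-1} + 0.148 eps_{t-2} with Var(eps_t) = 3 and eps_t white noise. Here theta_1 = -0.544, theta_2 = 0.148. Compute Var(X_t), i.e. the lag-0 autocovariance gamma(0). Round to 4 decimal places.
\gamma(0) = 3.9535

For an MA(q) process X_t = eps_t + sum_i theta_i eps_{t-i} with
Var(eps_t) = sigma^2, the variance is
  gamma(0) = sigma^2 * (1 + sum_i theta_i^2).
  sum_i theta_i^2 = (-0.544)^2 + (0.148)^2 = 0.295936 + 0.021904 = 0.31784.
  gamma(0) = 3 * (1 + 0.31784) = 3 * 1.31784 = 3.95352, which rounds to 3.9535.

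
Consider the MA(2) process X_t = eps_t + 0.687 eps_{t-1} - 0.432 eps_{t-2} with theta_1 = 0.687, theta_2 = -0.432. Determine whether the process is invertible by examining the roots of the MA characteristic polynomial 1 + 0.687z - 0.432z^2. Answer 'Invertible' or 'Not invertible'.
\text{Not invertible}

The MA(q) characteristic polynomial is P(z) = 1 + 0.687z - 0.432z^2.
Invertibility requires all roots to lie outside the unit circle, i.e. |z| > 1 for every root.
Set 1 + (0.687) z + (-0.432) z^2 = 0, i.e. a z^2 + b z + c = 0 with a = -0.432, b = 0.687, c = 1.
Discriminant D = b^2 - 4ac = (0.687)^2 - 4*(-0.432)*1 = 0.471969 - (-1.728) = 2.199969.
D >= 0, so the roots are real: z = (-b +/- sqrt(D)) / (2a) = (-0.687 +/- 1.483229) / (-0.864).
  z_1 = (-0.687 + 1.483229) / (-0.864) = -0.9216,   |z_1| = 0.9216.
  z_2 = (-0.687 - 1.483229) / (-0.864) = 2.5118,   |z_2| = 2.5118.
Moduli of all roots: 0.9216, 2.5118.
All moduli strictly greater than 1? No.
Verdict: Not invertible.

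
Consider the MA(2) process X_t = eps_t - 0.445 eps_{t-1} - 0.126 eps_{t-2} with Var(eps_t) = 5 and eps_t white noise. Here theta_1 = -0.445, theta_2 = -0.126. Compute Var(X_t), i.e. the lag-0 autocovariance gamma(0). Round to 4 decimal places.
\gamma(0) = 6.0695

For an MA(q) process X_t = eps_t + sum_i theta_i eps_{t-i} with
Var(eps_t) = sigma^2, the variance is
  gamma(0) = sigma^2 * (1 + sum_i theta_i^2).
  sum_i theta_i^2 = (-0.445)^2 + (-0.126)^2 = 0.198025 + 0.015876 = 0.213901.
  gamma(0) = 5 * (1 + 0.213901) = 5 * 1.213901 = 6.069505, which rounds to 6.0695.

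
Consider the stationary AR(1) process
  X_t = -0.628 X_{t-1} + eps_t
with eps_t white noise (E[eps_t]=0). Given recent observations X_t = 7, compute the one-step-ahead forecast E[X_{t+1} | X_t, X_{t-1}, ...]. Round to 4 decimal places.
E[X_{t+1} \mid \mathcal F_t] = -4.3960

For an AR(p) model X_t = c + sum_i phi_i X_{t-i} + eps_t, the
one-step-ahead conditional mean is
  E[X_{t+1} | X_t, ...] = c + sum_i phi_i X_{t+1-i}.
Substitute known values:
  E[X_{t+1} | ...] = (-0.628) * (7)
                   = -4.3960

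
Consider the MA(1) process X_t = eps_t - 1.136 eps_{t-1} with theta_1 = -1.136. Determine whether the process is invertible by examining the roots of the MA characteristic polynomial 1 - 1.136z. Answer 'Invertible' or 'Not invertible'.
\text{Not invertible}

The MA(q) characteristic polynomial is P(z) = 1 - 1.136z.
Invertibility requires all roots to lie outside the unit circle, i.e. |z| > 1 for every root.
This is linear in z: 1 + (-1.136) z = 0  =>  z = -1/(-1.136) = 0.880282,  |z| = 0.880282.
Moduli of all roots: 0.8803.
All moduli strictly greater than 1? No.
Verdict: Not invertible.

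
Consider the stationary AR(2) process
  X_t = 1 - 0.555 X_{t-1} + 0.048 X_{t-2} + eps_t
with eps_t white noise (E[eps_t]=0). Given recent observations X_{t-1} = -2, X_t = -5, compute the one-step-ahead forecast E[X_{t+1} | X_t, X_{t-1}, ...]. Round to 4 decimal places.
E[X_{t+1} \mid \mathcal F_t] = 3.6790

For an AR(p) model X_t = c + sum_i phi_i X_{t-i} + eps_t, the
one-step-ahead conditional mean is
  E[X_{t+1} | X_t, ...] = c + sum_i phi_i X_{t+1-i}.
Substitute known values:
  E[X_{t+1} | ...] = 1 + (-0.555) * (-5) + (0.048) * (-2)
                   = 3.6790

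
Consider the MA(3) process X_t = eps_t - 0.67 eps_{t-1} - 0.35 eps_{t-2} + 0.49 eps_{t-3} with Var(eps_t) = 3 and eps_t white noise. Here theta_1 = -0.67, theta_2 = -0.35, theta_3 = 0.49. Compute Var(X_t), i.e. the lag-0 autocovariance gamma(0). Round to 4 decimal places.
\gamma(0) = 5.4345

For an MA(q) process X_t = eps_t + sum_i theta_i eps_{t-i} with
Var(eps_t) = sigma^2, the variance is
  gamma(0) = sigma^2 * (1 + sum_i theta_i^2).
  sum_i theta_i^2 = (-0.67)^2 + (-0.35)^2 + (0.49)^2 = 0.4489 + 0.1225 + 0.2401 = 0.8115.
  gamma(0) = 3 * (1 + 0.8115) = 3 * 1.8115 = 5.4345.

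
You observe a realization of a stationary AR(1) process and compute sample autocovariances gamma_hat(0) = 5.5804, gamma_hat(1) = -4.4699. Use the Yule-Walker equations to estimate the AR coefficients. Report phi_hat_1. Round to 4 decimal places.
\hat\phi_{1} = -0.8010

The Yule-Walker equations for an AR(p) process read, in matrix form,
  Gamma_p phi = r_p,   with   (Gamma_p)_{ij} = gamma(|i - j|),
                       (r_p)_i = gamma(i),   i,j = 1..p.
Substitute the sample gammas (Toeplitz matrix and right-hand side of size 1):
  Gamma_p = [[5.5804]]
  r_p     = [-4.4699]
With p = 1 this is the single equation gamma(0) phi_1 = gamma(1):
  phi_hat_1 = gamma(1) / gamma(0) = -4.4699 / 5.5804 = -0.8010.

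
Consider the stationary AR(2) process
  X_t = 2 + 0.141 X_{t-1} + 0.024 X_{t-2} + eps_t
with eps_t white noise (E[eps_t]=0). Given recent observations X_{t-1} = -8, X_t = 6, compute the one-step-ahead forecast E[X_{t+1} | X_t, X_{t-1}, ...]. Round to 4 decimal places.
E[X_{t+1} \mid \mathcal F_t] = 2.6540

For an AR(p) model X_t = c + sum_i phi_i X_{t-i} + eps_t, the
one-step-ahead conditional mean is
  E[X_{t+1} | X_t, ...] = c + sum_i phi_i X_{t+1-i}.
Substitute known values:
  E[X_{t+1} | ...] = 2 + (0.141) * (6) + (0.024) * (-8)
                   = 2.6540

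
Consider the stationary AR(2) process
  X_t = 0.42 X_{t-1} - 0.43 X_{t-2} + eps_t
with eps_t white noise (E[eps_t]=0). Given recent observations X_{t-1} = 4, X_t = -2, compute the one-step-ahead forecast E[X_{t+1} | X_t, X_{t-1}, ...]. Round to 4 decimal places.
E[X_{t+1} \mid \mathcal F_t] = -2.5600

For an AR(p) model X_t = c + sum_i phi_i X_{t-i} + eps_t, the
one-step-ahead conditional mean is
  E[X_{t+1} | X_t, ...] = c + sum_i phi_i X_{t+1-i}.
Substitute known values:
  E[X_{t+1} | ...] = (0.42) * (-2) + (-0.43) * (4)
                   = -2.5600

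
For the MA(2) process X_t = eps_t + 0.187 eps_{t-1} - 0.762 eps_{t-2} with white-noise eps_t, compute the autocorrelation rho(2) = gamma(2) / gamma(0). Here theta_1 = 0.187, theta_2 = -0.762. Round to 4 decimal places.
\rho(2) = -0.4716

For an MA(q) process with theta_0 = 1, the autocovariance is
  gamma(k) = sigma^2 * sum_{i=0..q-k} theta_i * theta_{i+k},
and rho(k) = gamma(k) / gamma(0). Sigma^2 cancels.
  numerator   = (1)*(-0.762) = -0.762.
  denominator = (1)^2 + (0.187)^2 + (-0.762)^2 = 1.615613.
  rho(2) = -0.762 / 1.615613 = -0.4716.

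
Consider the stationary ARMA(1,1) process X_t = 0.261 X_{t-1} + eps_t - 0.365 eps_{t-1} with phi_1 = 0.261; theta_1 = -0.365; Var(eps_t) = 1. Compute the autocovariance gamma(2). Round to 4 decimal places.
\gamma(2) = -0.0264

Multiply the model equation by X_{t-k} and take expectations. With theta_0 = psi_0 = 1 and psi_j the MA(infinity) weights, this gives
  gamma(k) - sum_i phi_i gamma(k-i) = c_k,
  c_k = sigma^2 * sum_{j=k..q} theta_j psi_{j-k}   (c_k = 0 for k > q),
using gamma(-m) = gamma(m).
psi-weights needed (psi_j = theta_j + sum_i phi_i psi_{j-i}):
  psi_1 = theta_1 + phi_1 = -0.365 + (0.261) = -0.104
Right-hand sides:
  c_0 = sigma^2 (1 + theta_1 psi_1) = 1 * (1 + (-0.365)(-0.104)) = 1 * 1.03796 = 1.03796
  c_1 = sigma^2 theta_1 = 1 * (-0.365) = -0.365
  c_2 = 0
Equations for k = 0 and k = 1 (AR order 1):
  gamma(0) = phi_1 gamma(1) + c_0
  gamma(1) = phi_1 gamma(0) + c_1
Substituting the second into the first: gamma(0) (1 - phi_1^2) = c_0 + phi_1 c_1, so
  gamma(0) = (c_0 + phi_1 c_1) / (1 - phi_1^2) = (1.03796 + (0.261)(-0.365)) / (1 - (0.261)^2) = 0.942695 / 0.931879 = 1.011607.
  gamma(1) = phi_1 gamma(0) + c_1 = (0.261)(1.011607) + (-0.365) = -0.100971.
For k = 2 (> q): gamma(2) = phi_1 gamma(1) = (0.261)(-0.100971) = -0.026353.
Therefore gamma(2) = -0.0264 (to 4 decimal places).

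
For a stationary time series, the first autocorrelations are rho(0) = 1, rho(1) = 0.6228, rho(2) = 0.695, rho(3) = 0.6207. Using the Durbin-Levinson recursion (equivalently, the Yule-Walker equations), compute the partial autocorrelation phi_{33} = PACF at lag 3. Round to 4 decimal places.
\phi_{33} = 0.2021

The PACF at lag k is phi_{kk}, the last component of the solution
to the Yule-Walker system G_k phi = r_k where
  (G_k)_{ij} = rho(|i - j|), (r_k)_i = rho(i), i,j = 1..k.
Equivalently, Durbin-Levinson gives phi_{kk} iteratively:
  phi_{11} = rho(1)
  phi_{kk} = [rho(k) - sum_{j=1..k-1} phi_{k-1,j} rho(k-j)]
            / [1 - sum_{j=1..k-1} phi_{k-1,j} rho(j)],
  phi_{k,j} = phi_{k-1,j} - phi_{kk} phi_{k-1,k-j},  j = 1..k-1.
Step k = 1:
  phi_11 = rho(1) = 0.6228.
Step k = 2:
  phi_22 = [rho(2) - phi_11 rho(1)] / [1 - phi_11 rho(1)] = [0.695 - (0.6228)(0.6228)] / [1 - (0.6228)(0.6228)]
         = 0.30712016 / 0.61212016 = 0.501732.
  Update: phi_21 = phi_11 - phi_22 phi_11 = 0.6228 - (0.501732)(0.6228) = 0.310321.
Step k = 3:
  phi_33 = [rho(3) - phi_21 rho(2) - phi_22 rho(1)] / [1 - phi_21 rho(1) - phi_22 rho(2)]
    numerator   = 0.6207 - (0.310321)(0.695) - (0.501732)(0.6228) = 0.09254803
    denominator = 1 - (0.310321)(0.6228) - (0.501732)(0.695) = 0.4580282
  phi_33 = 0.09254803 / 0.4580282 = 0.2021.
Therefore phi_{33} = 0.2021.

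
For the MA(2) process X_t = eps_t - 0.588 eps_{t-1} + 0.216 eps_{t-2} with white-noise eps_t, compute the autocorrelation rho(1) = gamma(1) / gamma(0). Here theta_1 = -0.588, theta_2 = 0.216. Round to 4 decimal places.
\rho(1) = -0.5135

For an MA(q) process with theta_0 = 1, the autocovariance is
  gamma(k) = sigma^2 * sum_{i=0..q-k} theta_i * theta_{i+k},
and rho(k) = gamma(k) / gamma(0). Sigma^2 cancels.
  numerator   = (1)*(-0.588) + (-0.588)*(0.216) = -0.715008.
  denominator = (1)^2 + (-0.588)^2 + (0.216)^2 = 1.3924.
  rho(1) = -0.715008 / 1.3924 = -0.5135.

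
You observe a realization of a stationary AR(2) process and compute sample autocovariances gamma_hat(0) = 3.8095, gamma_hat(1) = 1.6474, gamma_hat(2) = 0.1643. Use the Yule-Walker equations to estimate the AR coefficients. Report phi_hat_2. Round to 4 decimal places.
\hat\phi_{2} = -0.1770

The Yule-Walker equations for an AR(p) process read, in matrix form,
  Gamma_p phi = r_p,   with   (Gamma_p)_{ij} = gamma(|i - j|),
                       (r_p)_i = gamma(i),   i,j = 1..p.
Substitute the sample gammas (Toeplitz matrix and right-hand side of size 2):
  Gamma_p = [[3.8095, 1.6474], [1.6474, 3.8095]]
  r_p     = [1.6474, 0.1643]
Written out:
  3.8095 phi_1 + 1.6474 phi_2 = 1.6474
  1.6474 phi_1 + 3.8095 phi_2 = 0.1643
Solve by Cramer's rule:
  det = gamma(0)^2 - gamma(1)^2 = (3.8095)^2 - (1.6474)^2 = 14.51229025 - 2.71392676 = 11.79836349
  phi_hat_1 = [gamma(1) gamma(0) - gamma(1) gamma(2)] / det = [(1.6474)(3.8095) - (1.6474)(0.1643)] / 11.79836349 = 6.00510248 / 11.79836349 = 0.509
  phi_hat_2 = [gamma(0) gamma(2) - gamma(1)^2] / det = [(3.8095)(0.1643) - (1.6474)^2] / 11.79836349 = -2.08802591 / 11.79836349 = -0.177
So phi_hat = [0.5090, -0.1770].
Therefore phi_hat_2 = -0.1770.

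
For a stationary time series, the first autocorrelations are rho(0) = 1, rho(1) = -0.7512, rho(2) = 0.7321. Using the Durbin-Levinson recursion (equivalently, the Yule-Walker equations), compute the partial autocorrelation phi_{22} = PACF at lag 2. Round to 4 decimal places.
\phi_{22} = 0.3851

The PACF at lag k is phi_{kk}, the last component of the solution
to the Yule-Walker system G_k phi = r_k where
  (G_k)_{ij} = rho(|i - j|), (r_k)_i = rho(i), i,j = 1..k.
Equivalently, Durbin-Levinson gives phi_{kk} iteratively:
  phi_{11} = rho(1)
  phi_{kk} = [rho(k) - sum_{j=1..k-1} phi_{k-1,j} rho(k-j)]
            / [1 - sum_{j=1..k-1} phi_{k-1,j} rho(j)],
  phi_{k,j} = phi_{k-1,j} - phi_{kk} phi_{k-1,k-j},  j = 1..k-1.
Step k = 1:
  phi_11 = rho(1) = -0.7512.
Step k = 2:
  phi_22 = [rho(2) - phi_11 rho(1)] / [1 - phi_11 rho(1)] = [0.7321 - (-0.7512)(-0.7512)] / [1 - (-0.7512)(-0.7512)]
         = 0.16779856 / 0.43569856 = 0.3851.
Therefore phi_{22} = 0.3851.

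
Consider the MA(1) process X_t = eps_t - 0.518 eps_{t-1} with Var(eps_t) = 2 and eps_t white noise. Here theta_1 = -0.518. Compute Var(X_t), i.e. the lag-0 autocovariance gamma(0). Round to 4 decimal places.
\gamma(0) = 2.5366

For an MA(q) process X_t = eps_t + sum_i theta_i eps_{t-i} with
Var(eps_t) = sigma^2, the variance is
  gamma(0) = sigma^2 * (1 + sum_i theta_i^2).
  sum_i theta_i^2 = (-0.518)^2 = 0.268324.
  gamma(0) = 2 * (1 + 0.268324) = 2 * 1.268324 = 2.536648, which rounds to 2.5366.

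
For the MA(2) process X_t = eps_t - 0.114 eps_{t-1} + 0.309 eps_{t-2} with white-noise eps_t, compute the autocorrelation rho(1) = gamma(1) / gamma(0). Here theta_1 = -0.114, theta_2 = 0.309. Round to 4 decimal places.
\rho(1) = -0.1346

For an MA(q) process with theta_0 = 1, the autocovariance is
  gamma(k) = sigma^2 * sum_{i=0..q-k} theta_i * theta_{i+k},
and rho(k) = gamma(k) / gamma(0). Sigma^2 cancels.
  numerator   = (1)*(-0.114) + (-0.114)*(0.309) = -0.149226.
  denominator = (1)^2 + (-0.114)^2 + (0.309)^2 = 1.108477.
  rho(1) = -0.149226 / 1.108477 = -0.1346.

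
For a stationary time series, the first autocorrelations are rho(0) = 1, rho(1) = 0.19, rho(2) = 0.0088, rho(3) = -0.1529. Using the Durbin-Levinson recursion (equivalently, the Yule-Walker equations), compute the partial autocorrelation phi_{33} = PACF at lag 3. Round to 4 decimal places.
\phi_{33} = -0.1550

The PACF at lag k is phi_{kk}, the last component of the solution
to the Yule-Walker system G_k phi = r_k where
  (G_k)_{ij} = rho(|i - j|), (r_k)_i = rho(i), i,j = 1..k.
Equivalently, Durbin-Levinson gives phi_{kk} iteratively:
  phi_{11} = rho(1)
  phi_{kk} = [rho(k) - sum_{j=1..k-1} phi_{k-1,j} rho(k-j)]
            / [1 - sum_{j=1..k-1} phi_{k-1,j} rho(j)],
  phi_{k,j} = phi_{k-1,j} - phi_{kk} phi_{k-1,k-j},  j = 1..k-1.
Step k = 1:
  phi_11 = rho(1) = 0.19.
Step k = 2:
  phi_22 = [rho(2) - phi_11 rho(1)] / [1 - phi_11 rho(1)] = [0.0088 - (0.19)(0.19)] / [1 - (0.19)(0.19)]
         = -0.0273 / 0.9639 = -0.028322.
  Update: phi_21 = phi_11 - phi_22 phi_11 = 0.19 - (-0.028322)(0.19) = 0.195381.
Step k = 3:
  phi_33 = [rho(3) - phi_21 rho(2) - phi_22 rho(1)] / [1 - phi_21 rho(1) - phi_22 rho(2)]
    numerator   = -0.1529 - (0.195381)(0.0088) - (-0.028322)(0.19) = -0.14923809
    denominator = 1 - (0.195381)(0.19) - (-0.028322)(0.0088) = 0.9631268
  phi_33 = -0.14923809 / 0.9631268 = -0.155.
Therefore phi_{33} = -0.1550.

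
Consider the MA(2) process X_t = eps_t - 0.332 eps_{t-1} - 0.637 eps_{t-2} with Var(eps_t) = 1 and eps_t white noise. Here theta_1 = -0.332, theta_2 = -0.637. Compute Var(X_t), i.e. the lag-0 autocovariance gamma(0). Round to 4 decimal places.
\gamma(0) = 1.5160

For an MA(q) process X_t = eps_t + sum_i theta_i eps_{t-i} with
Var(eps_t) = sigma^2, the variance is
  gamma(0) = sigma^2 * (1 + sum_i theta_i^2).
  sum_i theta_i^2 = (-0.332)^2 + (-0.637)^2 = 0.110224 + 0.405769 = 0.515993.
  gamma(0) = 1 * (1 + 0.515993) = 1 * 1.515993 = 1.515993, which rounds to 1.5160.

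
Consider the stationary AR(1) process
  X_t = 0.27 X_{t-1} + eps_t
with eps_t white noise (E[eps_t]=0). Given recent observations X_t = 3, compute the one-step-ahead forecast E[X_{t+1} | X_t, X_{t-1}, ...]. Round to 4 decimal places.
E[X_{t+1} \mid \mathcal F_t] = 0.8100

For an AR(p) model X_t = c + sum_i phi_i X_{t-i} + eps_t, the
one-step-ahead conditional mean is
  E[X_{t+1} | X_t, ...] = c + sum_i phi_i X_{t+1-i}.
Substitute known values:
  E[X_{t+1} | ...] = (0.27) * (3)
                   = 0.8100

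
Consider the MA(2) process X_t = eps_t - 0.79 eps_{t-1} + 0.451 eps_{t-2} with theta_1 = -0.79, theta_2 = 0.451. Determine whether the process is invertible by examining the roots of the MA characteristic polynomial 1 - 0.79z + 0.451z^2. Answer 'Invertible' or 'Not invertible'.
\text{Invertible}

The MA(q) characteristic polynomial is P(z) = 1 - 0.79z + 0.451z^2.
Invertibility requires all roots to lie outside the unit circle, i.e. |z| > 1 for every root.
Set 1 + (-0.79) z + (0.451) z^2 = 0, i.e. a z^2 + b z + c = 0 with a = 0.451, b = -0.79, c = 1.
Discriminant D = b^2 - 4ac = (-0.79)^2 - 4*(0.451)*1 = 0.6241 - (1.804) = -1.1799.
D < 0, so the roots are the complex-conjugate pair z = (-b +/- i sqrt(-D)) / (2a) = 0.8758 +/- 1.2042i.
For a conjugate pair |z|^2 = z * conj(z) = (product of roots) = c/a = 1/(0.451) = 2.217295, so |z| = sqrt(2.217295) = 1.4891 for both roots.
Moduli of all roots: 1.4891, 1.4891.
All moduli strictly greater than 1? Yes.
Verdict: Invertible.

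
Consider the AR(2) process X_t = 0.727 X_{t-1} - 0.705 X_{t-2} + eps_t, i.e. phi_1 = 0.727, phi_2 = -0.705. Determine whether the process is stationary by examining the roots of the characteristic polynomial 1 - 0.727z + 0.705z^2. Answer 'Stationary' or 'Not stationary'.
\text{Stationary}

The AR(p) characteristic polynomial is P(z) = 1 - 0.727z + 0.705z^2.
Stationarity requires all roots to lie outside the unit circle, i.e. |z| > 1 for every root.
Set 1 + (-0.727) z + (0.705) z^2 = 0, i.e. a z^2 + b z + c = 0 with a = 0.705, b = -0.727, c = 1.
Discriminant D = b^2 - 4ac = (-0.727)^2 - 4*(0.705)*1 = 0.528529 - (2.82) = -2.291471.
D < 0, so the roots are the complex-conjugate pair z = (-b +/- i sqrt(-D)) / (2a) = 0.5156 +/- 1.0736i.
For a conjugate pair |z|^2 = z * conj(z) = (product of roots) = c/a = 1/(0.705) = 1.41844, so |z| = sqrt(1.41844) = 1.191 for both roots.
Moduli of all roots: 1.1910, 1.1910.
All moduli strictly greater than 1? Yes.
Verdict: Stationary.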